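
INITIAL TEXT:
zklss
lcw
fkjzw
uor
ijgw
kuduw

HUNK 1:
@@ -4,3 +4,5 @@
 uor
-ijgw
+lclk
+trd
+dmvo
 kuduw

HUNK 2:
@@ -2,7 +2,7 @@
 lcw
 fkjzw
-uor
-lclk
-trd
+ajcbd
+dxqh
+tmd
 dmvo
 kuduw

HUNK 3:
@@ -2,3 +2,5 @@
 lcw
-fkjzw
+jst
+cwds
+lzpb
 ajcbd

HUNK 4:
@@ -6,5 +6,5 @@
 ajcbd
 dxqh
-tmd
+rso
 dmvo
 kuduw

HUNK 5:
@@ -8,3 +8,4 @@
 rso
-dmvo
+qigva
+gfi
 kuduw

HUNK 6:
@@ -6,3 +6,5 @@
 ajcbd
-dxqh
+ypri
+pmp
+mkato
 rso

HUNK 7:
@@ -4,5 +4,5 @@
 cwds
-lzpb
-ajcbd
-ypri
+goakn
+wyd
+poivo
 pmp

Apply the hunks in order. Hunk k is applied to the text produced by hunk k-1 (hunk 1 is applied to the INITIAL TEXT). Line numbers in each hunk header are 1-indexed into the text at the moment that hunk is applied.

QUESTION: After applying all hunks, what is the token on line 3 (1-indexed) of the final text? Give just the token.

Answer: jst

Derivation:
Hunk 1: at line 4 remove [ijgw] add [lclk,trd,dmvo] -> 8 lines: zklss lcw fkjzw uor lclk trd dmvo kuduw
Hunk 2: at line 2 remove [uor,lclk,trd] add [ajcbd,dxqh,tmd] -> 8 lines: zklss lcw fkjzw ajcbd dxqh tmd dmvo kuduw
Hunk 3: at line 2 remove [fkjzw] add [jst,cwds,lzpb] -> 10 lines: zklss lcw jst cwds lzpb ajcbd dxqh tmd dmvo kuduw
Hunk 4: at line 6 remove [tmd] add [rso] -> 10 lines: zklss lcw jst cwds lzpb ajcbd dxqh rso dmvo kuduw
Hunk 5: at line 8 remove [dmvo] add [qigva,gfi] -> 11 lines: zklss lcw jst cwds lzpb ajcbd dxqh rso qigva gfi kuduw
Hunk 6: at line 6 remove [dxqh] add [ypri,pmp,mkato] -> 13 lines: zklss lcw jst cwds lzpb ajcbd ypri pmp mkato rso qigva gfi kuduw
Hunk 7: at line 4 remove [lzpb,ajcbd,ypri] add [goakn,wyd,poivo] -> 13 lines: zklss lcw jst cwds goakn wyd poivo pmp mkato rso qigva gfi kuduw
Final line 3: jst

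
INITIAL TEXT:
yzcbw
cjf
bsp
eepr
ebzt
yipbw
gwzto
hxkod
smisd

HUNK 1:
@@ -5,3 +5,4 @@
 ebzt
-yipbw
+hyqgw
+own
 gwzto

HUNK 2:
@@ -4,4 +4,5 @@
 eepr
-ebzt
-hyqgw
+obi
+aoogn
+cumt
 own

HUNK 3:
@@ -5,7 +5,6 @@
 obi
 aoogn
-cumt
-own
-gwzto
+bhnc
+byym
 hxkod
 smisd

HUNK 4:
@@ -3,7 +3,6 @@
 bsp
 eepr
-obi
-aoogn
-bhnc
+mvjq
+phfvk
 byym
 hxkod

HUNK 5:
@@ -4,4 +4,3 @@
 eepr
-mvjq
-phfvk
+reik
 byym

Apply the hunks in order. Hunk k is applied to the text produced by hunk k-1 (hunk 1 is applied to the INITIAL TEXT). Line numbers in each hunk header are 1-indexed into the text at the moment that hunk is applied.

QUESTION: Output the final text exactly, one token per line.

Hunk 1: at line 5 remove [yipbw] add [hyqgw,own] -> 10 lines: yzcbw cjf bsp eepr ebzt hyqgw own gwzto hxkod smisd
Hunk 2: at line 4 remove [ebzt,hyqgw] add [obi,aoogn,cumt] -> 11 lines: yzcbw cjf bsp eepr obi aoogn cumt own gwzto hxkod smisd
Hunk 3: at line 5 remove [cumt,own,gwzto] add [bhnc,byym] -> 10 lines: yzcbw cjf bsp eepr obi aoogn bhnc byym hxkod smisd
Hunk 4: at line 3 remove [obi,aoogn,bhnc] add [mvjq,phfvk] -> 9 lines: yzcbw cjf bsp eepr mvjq phfvk byym hxkod smisd
Hunk 5: at line 4 remove [mvjq,phfvk] add [reik] -> 8 lines: yzcbw cjf bsp eepr reik byym hxkod smisd

Answer: yzcbw
cjf
bsp
eepr
reik
byym
hxkod
smisd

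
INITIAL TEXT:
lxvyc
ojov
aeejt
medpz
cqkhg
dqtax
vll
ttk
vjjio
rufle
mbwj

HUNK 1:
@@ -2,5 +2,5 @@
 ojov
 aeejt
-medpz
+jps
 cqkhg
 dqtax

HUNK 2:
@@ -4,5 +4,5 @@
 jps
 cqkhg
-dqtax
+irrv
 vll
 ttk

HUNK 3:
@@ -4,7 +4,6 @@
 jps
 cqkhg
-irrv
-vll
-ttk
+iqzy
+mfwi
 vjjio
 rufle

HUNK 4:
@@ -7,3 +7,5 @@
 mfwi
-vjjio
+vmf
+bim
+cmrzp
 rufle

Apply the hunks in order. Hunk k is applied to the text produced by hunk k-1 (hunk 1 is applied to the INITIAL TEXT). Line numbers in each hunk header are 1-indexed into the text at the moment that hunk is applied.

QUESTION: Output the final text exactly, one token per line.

Answer: lxvyc
ojov
aeejt
jps
cqkhg
iqzy
mfwi
vmf
bim
cmrzp
rufle
mbwj

Derivation:
Hunk 1: at line 2 remove [medpz] add [jps] -> 11 lines: lxvyc ojov aeejt jps cqkhg dqtax vll ttk vjjio rufle mbwj
Hunk 2: at line 4 remove [dqtax] add [irrv] -> 11 lines: lxvyc ojov aeejt jps cqkhg irrv vll ttk vjjio rufle mbwj
Hunk 3: at line 4 remove [irrv,vll,ttk] add [iqzy,mfwi] -> 10 lines: lxvyc ojov aeejt jps cqkhg iqzy mfwi vjjio rufle mbwj
Hunk 4: at line 7 remove [vjjio] add [vmf,bim,cmrzp] -> 12 lines: lxvyc ojov aeejt jps cqkhg iqzy mfwi vmf bim cmrzp rufle mbwj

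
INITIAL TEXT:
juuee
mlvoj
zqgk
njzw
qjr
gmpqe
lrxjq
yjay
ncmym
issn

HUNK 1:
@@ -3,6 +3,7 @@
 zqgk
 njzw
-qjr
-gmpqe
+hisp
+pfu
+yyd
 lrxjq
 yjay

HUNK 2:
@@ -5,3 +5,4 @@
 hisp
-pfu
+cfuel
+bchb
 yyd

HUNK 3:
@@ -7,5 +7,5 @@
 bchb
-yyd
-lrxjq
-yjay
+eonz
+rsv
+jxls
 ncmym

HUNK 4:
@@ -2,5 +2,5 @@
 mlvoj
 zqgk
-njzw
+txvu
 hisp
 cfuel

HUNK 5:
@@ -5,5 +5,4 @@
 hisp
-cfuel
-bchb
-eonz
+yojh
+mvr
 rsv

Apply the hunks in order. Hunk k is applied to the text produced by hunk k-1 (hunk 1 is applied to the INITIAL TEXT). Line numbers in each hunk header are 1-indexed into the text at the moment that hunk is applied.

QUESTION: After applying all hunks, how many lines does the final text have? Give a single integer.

Hunk 1: at line 3 remove [qjr,gmpqe] add [hisp,pfu,yyd] -> 11 lines: juuee mlvoj zqgk njzw hisp pfu yyd lrxjq yjay ncmym issn
Hunk 2: at line 5 remove [pfu] add [cfuel,bchb] -> 12 lines: juuee mlvoj zqgk njzw hisp cfuel bchb yyd lrxjq yjay ncmym issn
Hunk 3: at line 7 remove [yyd,lrxjq,yjay] add [eonz,rsv,jxls] -> 12 lines: juuee mlvoj zqgk njzw hisp cfuel bchb eonz rsv jxls ncmym issn
Hunk 4: at line 2 remove [njzw] add [txvu] -> 12 lines: juuee mlvoj zqgk txvu hisp cfuel bchb eonz rsv jxls ncmym issn
Hunk 5: at line 5 remove [cfuel,bchb,eonz] add [yojh,mvr] -> 11 lines: juuee mlvoj zqgk txvu hisp yojh mvr rsv jxls ncmym issn
Final line count: 11

Answer: 11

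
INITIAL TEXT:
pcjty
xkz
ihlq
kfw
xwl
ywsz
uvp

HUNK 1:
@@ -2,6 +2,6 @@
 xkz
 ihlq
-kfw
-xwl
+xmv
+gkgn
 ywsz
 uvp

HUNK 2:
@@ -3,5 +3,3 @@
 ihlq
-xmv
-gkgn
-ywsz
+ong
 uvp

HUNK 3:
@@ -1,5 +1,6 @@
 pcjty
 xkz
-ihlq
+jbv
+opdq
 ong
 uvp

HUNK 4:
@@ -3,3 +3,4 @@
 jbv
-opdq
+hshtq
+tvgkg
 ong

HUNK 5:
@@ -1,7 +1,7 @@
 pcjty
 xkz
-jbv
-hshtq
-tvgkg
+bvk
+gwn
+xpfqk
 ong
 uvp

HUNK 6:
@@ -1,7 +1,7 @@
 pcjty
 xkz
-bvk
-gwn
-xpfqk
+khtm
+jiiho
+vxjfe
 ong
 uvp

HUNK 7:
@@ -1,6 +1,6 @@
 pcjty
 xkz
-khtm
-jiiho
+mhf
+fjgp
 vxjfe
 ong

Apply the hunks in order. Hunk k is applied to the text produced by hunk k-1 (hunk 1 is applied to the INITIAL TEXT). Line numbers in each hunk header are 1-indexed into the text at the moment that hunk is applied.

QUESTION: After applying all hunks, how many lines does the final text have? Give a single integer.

Answer: 7

Derivation:
Hunk 1: at line 2 remove [kfw,xwl] add [xmv,gkgn] -> 7 lines: pcjty xkz ihlq xmv gkgn ywsz uvp
Hunk 2: at line 3 remove [xmv,gkgn,ywsz] add [ong] -> 5 lines: pcjty xkz ihlq ong uvp
Hunk 3: at line 1 remove [ihlq] add [jbv,opdq] -> 6 lines: pcjty xkz jbv opdq ong uvp
Hunk 4: at line 3 remove [opdq] add [hshtq,tvgkg] -> 7 lines: pcjty xkz jbv hshtq tvgkg ong uvp
Hunk 5: at line 1 remove [jbv,hshtq,tvgkg] add [bvk,gwn,xpfqk] -> 7 lines: pcjty xkz bvk gwn xpfqk ong uvp
Hunk 6: at line 1 remove [bvk,gwn,xpfqk] add [khtm,jiiho,vxjfe] -> 7 lines: pcjty xkz khtm jiiho vxjfe ong uvp
Hunk 7: at line 1 remove [khtm,jiiho] add [mhf,fjgp] -> 7 lines: pcjty xkz mhf fjgp vxjfe ong uvp
Final line count: 7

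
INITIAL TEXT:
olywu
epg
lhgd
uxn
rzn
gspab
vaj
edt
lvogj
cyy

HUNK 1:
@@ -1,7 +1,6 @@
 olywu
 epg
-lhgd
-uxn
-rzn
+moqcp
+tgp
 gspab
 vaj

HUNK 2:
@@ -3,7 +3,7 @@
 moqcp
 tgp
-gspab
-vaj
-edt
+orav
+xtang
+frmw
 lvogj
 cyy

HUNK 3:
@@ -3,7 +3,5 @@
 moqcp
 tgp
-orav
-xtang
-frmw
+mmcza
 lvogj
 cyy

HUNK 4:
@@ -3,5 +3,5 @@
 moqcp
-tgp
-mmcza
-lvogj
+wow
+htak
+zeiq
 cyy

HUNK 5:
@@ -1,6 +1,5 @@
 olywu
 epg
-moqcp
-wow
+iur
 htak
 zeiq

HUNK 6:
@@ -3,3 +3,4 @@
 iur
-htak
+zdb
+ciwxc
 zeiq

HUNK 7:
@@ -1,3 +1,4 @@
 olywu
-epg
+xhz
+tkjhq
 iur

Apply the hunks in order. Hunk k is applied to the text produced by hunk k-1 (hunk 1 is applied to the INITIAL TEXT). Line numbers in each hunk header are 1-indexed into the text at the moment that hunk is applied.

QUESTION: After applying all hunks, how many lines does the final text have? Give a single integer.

Answer: 8

Derivation:
Hunk 1: at line 1 remove [lhgd,uxn,rzn] add [moqcp,tgp] -> 9 lines: olywu epg moqcp tgp gspab vaj edt lvogj cyy
Hunk 2: at line 3 remove [gspab,vaj,edt] add [orav,xtang,frmw] -> 9 lines: olywu epg moqcp tgp orav xtang frmw lvogj cyy
Hunk 3: at line 3 remove [orav,xtang,frmw] add [mmcza] -> 7 lines: olywu epg moqcp tgp mmcza lvogj cyy
Hunk 4: at line 3 remove [tgp,mmcza,lvogj] add [wow,htak,zeiq] -> 7 lines: olywu epg moqcp wow htak zeiq cyy
Hunk 5: at line 1 remove [moqcp,wow] add [iur] -> 6 lines: olywu epg iur htak zeiq cyy
Hunk 6: at line 3 remove [htak] add [zdb,ciwxc] -> 7 lines: olywu epg iur zdb ciwxc zeiq cyy
Hunk 7: at line 1 remove [epg] add [xhz,tkjhq] -> 8 lines: olywu xhz tkjhq iur zdb ciwxc zeiq cyy
Final line count: 8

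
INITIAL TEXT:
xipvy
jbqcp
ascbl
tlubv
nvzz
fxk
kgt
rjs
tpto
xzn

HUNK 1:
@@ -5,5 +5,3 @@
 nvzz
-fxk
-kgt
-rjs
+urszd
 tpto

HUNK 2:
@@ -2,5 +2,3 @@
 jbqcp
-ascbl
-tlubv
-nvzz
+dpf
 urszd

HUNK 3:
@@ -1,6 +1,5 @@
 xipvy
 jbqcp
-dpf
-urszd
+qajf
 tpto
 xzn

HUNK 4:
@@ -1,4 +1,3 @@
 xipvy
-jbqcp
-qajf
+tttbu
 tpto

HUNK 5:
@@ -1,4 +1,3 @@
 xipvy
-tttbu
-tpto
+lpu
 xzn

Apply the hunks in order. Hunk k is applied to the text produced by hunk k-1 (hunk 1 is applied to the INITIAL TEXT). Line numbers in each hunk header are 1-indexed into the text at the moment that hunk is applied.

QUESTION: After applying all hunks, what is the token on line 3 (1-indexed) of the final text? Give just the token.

Answer: xzn

Derivation:
Hunk 1: at line 5 remove [fxk,kgt,rjs] add [urszd] -> 8 lines: xipvy jbqcp ascbl tlubv nvzz urszd tpto xzn
Hunk 2: at line 2 remove [ascbl,tlubv,nvzz] add [dpf] -> 6 lines: xipvy jbqcp dpf urszd tpto xzn
Hunk 3: at line 1 remove [dpf,urszd] add [qajf] -> 5 lines: xipvy jbqcp qajf tpto xzn
Hunk 4: at line 1 remove [jbqcp,qajf] add [tttbu] -> 4 lines: xipvy tttbu tpto xzn
Hunk 5: at line 1 remove [tttbu,tpto] add [lpu] -> 3 lines: xipvy lpu xzn
Final line 3: xzn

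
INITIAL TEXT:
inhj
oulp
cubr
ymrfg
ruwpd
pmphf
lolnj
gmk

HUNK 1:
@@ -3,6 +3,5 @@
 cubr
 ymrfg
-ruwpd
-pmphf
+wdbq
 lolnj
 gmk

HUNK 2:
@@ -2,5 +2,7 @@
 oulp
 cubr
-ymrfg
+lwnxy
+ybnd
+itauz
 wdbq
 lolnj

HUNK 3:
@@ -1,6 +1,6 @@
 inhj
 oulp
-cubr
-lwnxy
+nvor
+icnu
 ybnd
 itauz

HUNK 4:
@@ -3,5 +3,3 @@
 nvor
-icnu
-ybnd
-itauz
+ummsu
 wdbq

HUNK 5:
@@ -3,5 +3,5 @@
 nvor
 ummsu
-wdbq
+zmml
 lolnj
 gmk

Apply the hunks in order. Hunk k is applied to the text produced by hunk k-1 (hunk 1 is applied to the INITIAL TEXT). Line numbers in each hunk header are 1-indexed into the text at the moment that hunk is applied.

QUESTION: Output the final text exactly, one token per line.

Hunk 1: at line 3 remove [ruwpd,pmphf] add [wdbq] -> 7 lines: inhj oulp cubr ymrfg wdbq lolnj gmk
Hunk 2: at line 2 remove [ymrfg] add [lwnxy,ybnd,itauz] -> 9 lines: inhj oulp cubr lwnxy ybnd itauz wdbq lolnj gmk
Hunk 3: at line 1 remove [cubr,lwnxy] add [nvor,icnu] -> 9 lines: inhj oulp nvor icnu ybnd itauz wdbq lolnj gmk
Hunk 4: at line 3 remove [icnu,ybnd,itauz] add [ummsu] -> 7 lines: inhj oulp nvor ummsu wdbq lolnj gmk
Hunk 5: at line 3 remove [wdbq] add [zmml] -> 7 lines: inhj oulp nvor ummsu zmml lolnj gmk

Answer: inhj
oulp
nvor
ummsu
zmml
lolnj
gmk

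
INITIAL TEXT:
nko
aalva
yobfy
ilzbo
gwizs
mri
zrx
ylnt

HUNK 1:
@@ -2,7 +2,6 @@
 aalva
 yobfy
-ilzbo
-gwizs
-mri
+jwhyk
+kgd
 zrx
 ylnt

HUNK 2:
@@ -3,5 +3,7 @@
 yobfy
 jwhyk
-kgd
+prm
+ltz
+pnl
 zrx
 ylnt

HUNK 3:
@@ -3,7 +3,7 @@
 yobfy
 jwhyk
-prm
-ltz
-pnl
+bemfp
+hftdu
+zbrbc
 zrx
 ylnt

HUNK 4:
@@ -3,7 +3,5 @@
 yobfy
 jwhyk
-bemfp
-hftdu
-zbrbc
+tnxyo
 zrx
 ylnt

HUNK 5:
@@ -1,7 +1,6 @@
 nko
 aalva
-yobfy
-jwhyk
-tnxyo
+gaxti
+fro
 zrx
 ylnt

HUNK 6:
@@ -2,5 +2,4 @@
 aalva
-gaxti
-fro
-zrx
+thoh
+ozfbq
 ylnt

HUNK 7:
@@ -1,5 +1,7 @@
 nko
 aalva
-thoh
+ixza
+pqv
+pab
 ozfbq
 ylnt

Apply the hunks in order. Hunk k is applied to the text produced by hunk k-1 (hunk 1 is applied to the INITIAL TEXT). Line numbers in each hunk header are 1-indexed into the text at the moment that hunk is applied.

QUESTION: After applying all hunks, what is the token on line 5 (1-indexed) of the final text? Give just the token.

Hunk 1: at line 2 remove [ilzbo,gwizs,mri] add [jwhyk,kgd] -> 7 lines: nko aalva yobfy jwhyk kgd zrx ylnt
Hunk 2: at line 3 remove [kgd] add [prm,ltz,pnl] -> 9 lines: nko aalva yobfy jwhyk prm ltz pnl zrx ylnt
Hunk 3: at line 3 remove [prm,ltz,pnl] add [bemfp,hftdu,zbrbc] -> 9 lines: nko aalva yobfy jwhyk bemfp hftdu zbrbc zrx ylnt
Hunk 4: at line 3 remove [bemfp,hftdu,zbrbc] add [tnxyo] -> 7 lines: nko aalva yobfy jwhyk tnxyo zrx ylnt
Hunk 5: at line 1 remove [yobfy,jwhyk,tnxyo] add [gaxti,fro] -> 6 lines: nko aalva gaxti fro zrx ylnt
Hunk 6: at line 2 remove [gaxti,fro,zrx] add [thoh,ozfbq] -> 5 lines: nko aalva thoh ozfbq ylnt
Hunk 7: at line 1 remove [thoh] add [ixza,pqv,pab] -> 7 lines: nko aalva ixza pqv pab ozfbq ylnt
Final line 5: pab

Answer: pab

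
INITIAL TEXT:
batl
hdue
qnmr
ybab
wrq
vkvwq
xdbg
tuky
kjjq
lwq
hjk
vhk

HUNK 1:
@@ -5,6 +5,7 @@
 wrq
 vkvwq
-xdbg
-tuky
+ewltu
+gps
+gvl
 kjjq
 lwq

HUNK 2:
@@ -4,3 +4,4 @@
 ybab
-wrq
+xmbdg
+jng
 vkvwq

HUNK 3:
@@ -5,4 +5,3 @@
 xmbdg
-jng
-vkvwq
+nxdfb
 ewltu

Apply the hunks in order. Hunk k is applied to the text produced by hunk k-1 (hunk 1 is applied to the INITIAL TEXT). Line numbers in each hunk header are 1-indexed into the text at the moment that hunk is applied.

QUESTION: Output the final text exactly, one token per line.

Answer: batl
hdue
qnmr
ybab
xmbdg
nxdfb
ewltu
gps
gvl
kjjq
lwq
hjk
vhk

Derivation:
Hunk 1: at line 5 remove [xdbg,tuky] add [ewltu,gps,gvl] -> 13 lines: batl hdue qnmr ybab wrq vkvwq ewltu gps gvl kjjq lwq hjk vhk
Hunk 2: at line 4 remove [wrq] add [xmbdg,jng] -> 14 lines: batl hdue qnmr ybab xmbdg jng vkvwq ewltu gps gvl kjjq lwq hjk vhk
Hunk 3: at line 5 remove [jng,vkvwq] add [nxdfb] -> 13 lines: batl hdue qnmr ybab xmbdg nxdfb ewltu gps gvl kjjq lwq hjk vhk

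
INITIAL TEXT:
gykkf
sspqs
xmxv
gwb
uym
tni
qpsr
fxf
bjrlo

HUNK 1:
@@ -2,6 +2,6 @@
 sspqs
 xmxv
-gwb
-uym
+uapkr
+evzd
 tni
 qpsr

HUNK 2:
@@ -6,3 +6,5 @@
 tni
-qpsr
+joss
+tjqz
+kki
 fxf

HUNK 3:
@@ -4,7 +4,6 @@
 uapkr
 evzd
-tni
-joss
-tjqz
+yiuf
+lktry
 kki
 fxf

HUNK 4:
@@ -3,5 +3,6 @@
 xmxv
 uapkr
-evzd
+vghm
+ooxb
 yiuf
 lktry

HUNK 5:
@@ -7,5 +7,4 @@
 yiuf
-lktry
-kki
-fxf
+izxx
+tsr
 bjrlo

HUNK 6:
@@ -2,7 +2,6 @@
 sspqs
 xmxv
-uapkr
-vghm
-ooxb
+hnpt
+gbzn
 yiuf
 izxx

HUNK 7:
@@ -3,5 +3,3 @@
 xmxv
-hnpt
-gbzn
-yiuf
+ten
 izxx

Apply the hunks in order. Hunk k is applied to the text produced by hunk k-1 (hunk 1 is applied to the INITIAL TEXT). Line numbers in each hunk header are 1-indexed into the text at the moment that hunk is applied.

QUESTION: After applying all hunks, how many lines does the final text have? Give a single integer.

Hunk 1: at line 2 remove [gwb,uym] add [uapkr,evzd] -> 9 lines: gykkf sspqs xmxv uapkr evzd tni qpsr fxf bjrlo
Hunk 2: at line 6 remove [qpsr] add [joss,tjqz,kki] -> 11 lines: gykkf sspqs xmxv uapkr evzd tni joss tjqz kki fxf bjrlo
Hunk 3: at line 4 remove [tni,joss,tjqz] add [yiuf,lktry] -> 10 lines: gykkf sspqs xmxv uapkr evzd yiuf lktry kki fxf bjrlo
Hunk 4: at line 3 remove [evzd] add [vghm,ooxb] -> 11 lines: gykkf sspqs xmxv uapkr vghm ooxb yiuf lktry kki fxf bjrlo
Hunk 5: at line 7 remove [lktry,kki,fxf] add [izxx,tsr] -> 10 lines: gykkf sspqs xmxv uapkr vghm ooxb yiuf izxx tsr bjrlo
Hunk 6: at line 2 remove [uapkr,vghm,ooxb] add [hnpt,gbzn] -> 9 lines: gykkf sspqs xmxv hnpt gbzn yiuf izxx tsr bjrlo
Hunk 7: at line 3 remove [hnpt,gbzn,yiuf] add [ten] -> 7 lines: gykkf sspqs xmxv ten izxx tsr bjrlo
Final line count: 7

Answer: 7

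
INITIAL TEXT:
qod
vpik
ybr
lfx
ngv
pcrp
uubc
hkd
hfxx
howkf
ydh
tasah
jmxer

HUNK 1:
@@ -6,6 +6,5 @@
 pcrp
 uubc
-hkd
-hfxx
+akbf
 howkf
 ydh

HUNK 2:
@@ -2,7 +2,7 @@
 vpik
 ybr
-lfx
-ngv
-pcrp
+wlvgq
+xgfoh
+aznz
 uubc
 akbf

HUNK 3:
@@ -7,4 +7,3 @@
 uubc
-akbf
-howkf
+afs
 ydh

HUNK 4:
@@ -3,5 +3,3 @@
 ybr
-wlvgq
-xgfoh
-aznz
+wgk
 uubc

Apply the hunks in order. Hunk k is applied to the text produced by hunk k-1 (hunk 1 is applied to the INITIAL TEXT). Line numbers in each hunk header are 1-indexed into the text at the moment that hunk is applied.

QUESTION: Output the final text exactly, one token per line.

Hunk 1: at line 6 remove [hkd,hfxx] add [akbf] -> 12 lines: qod vpik ybr lfx ngv pcrp uubc akbf howkf ydh tasah jmxer
Hunk 2: at line 2 remove [lfx,ngv,pcrp] add [wlvgq,xgfoh,aznz] -> 12 lines: qod vpik ybr wlvgq xgfoh aznz uubc akbf howkf ydh tasah jmxer
Hunk 3: at line 7 remove [akbf,howkf] add [afs] -> 11 lines: qod vpik ybr wlvgq xgfoh aznz uubc afs ydh tasah jmxer
Hunk 4: at line 3 remove [wlvgq,xgfoh,aznz] add [wgk] -> 9 lines: qod vpik ybr wgk uubc afs ydh tasah jmxer

Answer: qod
vpik
ybr
wgk
uubc
afs
ydh
tasah
jmxer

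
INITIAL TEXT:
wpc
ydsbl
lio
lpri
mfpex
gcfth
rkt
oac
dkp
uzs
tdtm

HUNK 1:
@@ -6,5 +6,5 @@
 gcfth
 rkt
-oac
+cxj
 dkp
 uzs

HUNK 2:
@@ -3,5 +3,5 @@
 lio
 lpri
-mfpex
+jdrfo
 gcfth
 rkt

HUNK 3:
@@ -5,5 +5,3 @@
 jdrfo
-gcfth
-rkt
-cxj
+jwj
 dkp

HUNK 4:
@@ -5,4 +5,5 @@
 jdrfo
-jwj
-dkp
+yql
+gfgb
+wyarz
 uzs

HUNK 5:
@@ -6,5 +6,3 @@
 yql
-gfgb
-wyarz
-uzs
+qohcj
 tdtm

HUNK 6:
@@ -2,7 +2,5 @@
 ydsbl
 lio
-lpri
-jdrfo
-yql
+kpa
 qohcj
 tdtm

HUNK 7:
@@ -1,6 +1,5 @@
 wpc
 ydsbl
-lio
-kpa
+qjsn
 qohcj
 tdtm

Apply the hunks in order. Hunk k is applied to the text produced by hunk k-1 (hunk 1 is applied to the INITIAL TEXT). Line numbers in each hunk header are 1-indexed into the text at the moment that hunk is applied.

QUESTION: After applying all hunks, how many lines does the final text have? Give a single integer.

Answer: 5

Derivation:
Hunk 1: at line 6 remove [oac] add [cxj] -> 11 lines: wpc ydsbl lio lpri mfpex gcfth rkt cxj dkp uzs tdtm
Hunk 2: at line 3 remove [mfpex] add [jdrfo] -> 11 lines: wpc ydsbl lio lpri jdrfo gcfth rkt cxj dkp uzs tdtm
Hunk 3: at line 5 remove [gcfth,rkt,cxj] add [jwj] -> 9 lines: wpc ydsbl lio lpri jdrfo jwj dkp uzs tdtm
Hunk 4: at line 5 remove [jwj,dkp] add [yql,gfgb,wyarz] -> 10 lines: wpc ydsbl lio lpri jdrfo yql gfgb wyarz uzs tdtm
Hunk 5: at line 6 remove [gfgb,wyarz,uzs] add [qohcj] -> 8 lines: wpc ydsbl lio lpri jdrfo yql qohcj tdtm
Hunk 6: at line 2 remove [lpri,jdrfo,yql] add [kpa] -> 6 lines: wpc ydsbl lio kpa qohcj tdtm
Hunk 7: at line 1 remove [lio,kpa] add [qjsn] -> 5 lines: wpc ydsbl qjsn qohcj tdtm
Final line count: 5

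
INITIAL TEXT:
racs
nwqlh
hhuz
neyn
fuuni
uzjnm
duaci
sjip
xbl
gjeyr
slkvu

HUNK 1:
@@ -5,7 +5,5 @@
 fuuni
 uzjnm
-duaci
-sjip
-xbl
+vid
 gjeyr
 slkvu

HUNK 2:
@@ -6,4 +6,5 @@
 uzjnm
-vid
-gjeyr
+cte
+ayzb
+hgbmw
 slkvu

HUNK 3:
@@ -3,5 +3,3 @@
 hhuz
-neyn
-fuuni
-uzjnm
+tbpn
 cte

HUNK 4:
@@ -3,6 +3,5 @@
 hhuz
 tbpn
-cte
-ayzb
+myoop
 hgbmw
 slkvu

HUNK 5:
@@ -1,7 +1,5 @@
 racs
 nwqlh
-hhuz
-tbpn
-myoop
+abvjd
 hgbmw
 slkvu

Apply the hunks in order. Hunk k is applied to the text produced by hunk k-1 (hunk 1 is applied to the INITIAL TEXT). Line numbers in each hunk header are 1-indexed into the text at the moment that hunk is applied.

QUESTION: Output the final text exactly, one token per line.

Answer: racs
nwqlh
abvjd
hgbmw
slkvu

Derivation:
Hunk 1: at line 5 remove [duaci,sjip,xbl] add [vid] -> 9 lines: racs nwqlh hhuz neyn fuuni uzjnm vid gjeyr slkvu
Hunk 2: at line 6 remove [vid,gjeyr] add [cte,ayzb,hgbmw] -> 10 lines: racs nwqlh hhuz neyn fuuni uzjnm cte ayzb hgbmw slkvu
Hunk 3: at line 3 remove [neyn,fuuni,uzjnm] add [tbpn] -> 8 lines: racs nwqlh hhuz tbpn cte ayzb hgbmw slkvu
Hunk 4: at line 3 remove [cte,ayzb] add [myoop] -> 7 lines: racs nwqlh hhuz tbpn myoop hgbmw slkvu
Hunk 5: at line 1 remove [hhuz,tbpn,myoop] add [abvjd] -> 5 lines: racs nwqlh abvjd hgbmw slkvu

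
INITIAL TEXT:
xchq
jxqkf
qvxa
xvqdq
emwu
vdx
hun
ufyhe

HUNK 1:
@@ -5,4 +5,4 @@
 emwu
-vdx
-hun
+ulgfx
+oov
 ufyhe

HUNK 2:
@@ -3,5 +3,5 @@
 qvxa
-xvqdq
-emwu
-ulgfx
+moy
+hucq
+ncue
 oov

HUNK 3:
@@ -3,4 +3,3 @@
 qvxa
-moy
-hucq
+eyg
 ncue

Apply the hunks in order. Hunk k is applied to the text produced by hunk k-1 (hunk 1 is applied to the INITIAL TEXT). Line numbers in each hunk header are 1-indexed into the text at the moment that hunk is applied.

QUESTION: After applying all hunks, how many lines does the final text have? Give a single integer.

Hunk 1: at line 5 remove [vdx,hun] add [ulgfx,oov] -> 8 lines: xchq jxqkf qvxa xvqdq emwu ulgfx oov ufyhe
Hunk 2: at line 3 remove [xvqdq,emwu,ulgfx] add [moy,hucq,ncue] -> 8 lines: xchq jxqkf qvxa moy hucq ncue oov ufyhe
Hunk 3: at line 3 remove [moy,hucq] add [eyg] -> 7 lines: xchq jxqkf qvxa eyg ncue oov ufyhe
Final line count: 7

Answer: 7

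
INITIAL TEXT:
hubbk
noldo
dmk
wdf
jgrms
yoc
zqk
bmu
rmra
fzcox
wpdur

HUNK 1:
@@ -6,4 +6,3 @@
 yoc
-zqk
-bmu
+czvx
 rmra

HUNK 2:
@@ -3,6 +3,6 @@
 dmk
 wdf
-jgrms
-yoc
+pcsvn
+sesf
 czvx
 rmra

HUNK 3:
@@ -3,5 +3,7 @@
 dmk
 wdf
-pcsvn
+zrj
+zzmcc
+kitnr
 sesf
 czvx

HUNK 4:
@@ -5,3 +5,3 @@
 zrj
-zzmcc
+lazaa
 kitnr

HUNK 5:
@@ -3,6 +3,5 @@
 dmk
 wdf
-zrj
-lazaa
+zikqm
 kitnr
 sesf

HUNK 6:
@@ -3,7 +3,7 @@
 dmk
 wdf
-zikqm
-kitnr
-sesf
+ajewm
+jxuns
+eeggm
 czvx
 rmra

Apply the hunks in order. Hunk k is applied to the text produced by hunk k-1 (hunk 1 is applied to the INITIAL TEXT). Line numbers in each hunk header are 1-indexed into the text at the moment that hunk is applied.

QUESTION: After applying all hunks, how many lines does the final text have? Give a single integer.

Hunk 1: at line 6 remove [zqk,bmu] add [czvx] -> 10 lines: hubbk noldo dmk wdf jgrms yoc czvx rmra fzcox wpdur
Hunk 2: at line 3 remove [jgrms,yoc] add [pcsvn,sesf] -> 10 lines: hubbk noldo dmk wdf pcsvn sesf czvx rmra fzcox wpdur
Hunk 3: at line 3 remove [pcsvn] add [zrj,zzmcc,kitnr] -> 12 lines: hubbk noldo dmk wdf zrj zzmcc kitnr sesf czvx rmra fzcox wpdur
Hunk 4: at line 5 remove [zzmcc] add [lazaa] -> 12 lines: hubbk noldo dmk wdf zrj lazaa kitnr sesf czvx rmra fzcox wpdur
Hunk 5: at line 3 remove [zrj,lazaa] add [zikqm] -> 11 lines: hubbk noldo dmk wdf zikqm kitnr sesf czvx rmra fzcox wpdur
Hunk 6: at line 3 remove [zikqm,kitnr,sesf] add [ajewm,jxuns,eeggm] -> 11 lines: hubbk noldo dmk wdf ajewm jxuns eeggm czvx rmra fzcox wpdur
Final line count: 11

Answer: 11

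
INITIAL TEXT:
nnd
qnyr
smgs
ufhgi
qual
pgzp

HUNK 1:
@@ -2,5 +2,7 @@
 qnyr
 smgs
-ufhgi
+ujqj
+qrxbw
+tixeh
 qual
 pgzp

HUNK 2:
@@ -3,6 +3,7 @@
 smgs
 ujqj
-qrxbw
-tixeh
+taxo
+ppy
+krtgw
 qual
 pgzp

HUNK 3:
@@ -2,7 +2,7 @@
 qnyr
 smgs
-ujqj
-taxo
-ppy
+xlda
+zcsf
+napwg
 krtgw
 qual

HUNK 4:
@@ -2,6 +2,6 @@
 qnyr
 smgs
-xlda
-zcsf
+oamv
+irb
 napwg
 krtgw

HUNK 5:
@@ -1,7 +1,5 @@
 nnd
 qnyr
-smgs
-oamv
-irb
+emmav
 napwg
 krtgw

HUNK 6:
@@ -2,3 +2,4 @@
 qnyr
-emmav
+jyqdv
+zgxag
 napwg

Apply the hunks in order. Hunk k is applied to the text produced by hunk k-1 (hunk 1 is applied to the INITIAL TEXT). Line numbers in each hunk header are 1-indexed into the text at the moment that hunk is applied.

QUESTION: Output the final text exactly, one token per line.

Hunk 1: at line 2 remove [ufhgi] add [ujqj,qrxbw,tixeh] -> 8 lines: nnd qnyr smgs ujqj qrxbw tixeh qual pgzp
Hunk 2: at line 3 remove [qrxbw,tixeh] add [taxo,ppy,krtgw] -> 9 lines: nnd qnyr smgs ujqj taxo ppy krtgw qual pgzp
Hunk 3: at line 2 remove [ujqj,taxo,ppy] add [xlda,zcsf,napwg] -> 9 lines: nnd qnyr smgs xlda zcsf napwg krtgw qual pgzp
Hunk 4: at line 2 remove [xlda,zcsf] add [oamv,irb] -> 9 lines: nnd qnyr smgs oamv irb napwg krtgw qual pgzp
Hunk 5: at line 1 remove [smgs,oamv,irb] add [emmav] -> 7 lines: nnd qnyr emmav napwg krtgw qual pgzp
Hunk 6: at line 2 remove [emmav] add [jyqdv,zgxag] -> 8 lines: nnd qnyr jyqdv zgxag napwg krtgw qual pgzp

Answer: nnd
qnyr
jyqdv
zgxag
napwg
krtgw
qual
pgzp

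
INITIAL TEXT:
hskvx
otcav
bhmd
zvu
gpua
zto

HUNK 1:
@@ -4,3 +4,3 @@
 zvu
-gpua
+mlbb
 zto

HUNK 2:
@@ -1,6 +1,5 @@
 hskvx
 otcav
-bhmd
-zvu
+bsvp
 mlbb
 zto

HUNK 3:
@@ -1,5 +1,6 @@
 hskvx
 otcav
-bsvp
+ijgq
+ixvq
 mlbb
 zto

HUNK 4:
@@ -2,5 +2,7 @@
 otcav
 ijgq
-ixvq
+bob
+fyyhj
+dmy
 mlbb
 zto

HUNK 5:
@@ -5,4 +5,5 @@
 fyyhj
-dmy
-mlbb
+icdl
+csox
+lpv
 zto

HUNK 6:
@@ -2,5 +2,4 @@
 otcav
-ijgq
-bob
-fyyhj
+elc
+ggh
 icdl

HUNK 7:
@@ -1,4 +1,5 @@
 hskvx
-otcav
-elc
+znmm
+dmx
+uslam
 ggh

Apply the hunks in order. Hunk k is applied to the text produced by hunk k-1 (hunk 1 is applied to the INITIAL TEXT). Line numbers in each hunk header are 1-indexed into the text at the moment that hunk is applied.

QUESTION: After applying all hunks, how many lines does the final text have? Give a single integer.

Hunk 1: at line 4 remove [gpua] add [mlbb] -> 6 lines: hskvx otcav bhmd zvu mlbb zto
Hunk 2: at line 1 remove [bhmd,zvu] add [bsvp] -> 5 lines: hskvx otcav bsvp mlbb zto
Hunk 3: at line 1 remove [bsvp] add [ijgq,ixvq] -> 6 lines: hskvx otcav ijgq ixvq mlbb zto
Hunk 4: at line 2 remove [ixvq] add [bob,fyyhj,dmy] -> 8 lines: hskvx otcav ijgq bob fyyhj dmy mlbb zto
Hunk 5: at line 5 remove [dmy,mlbb] add [icdl,csox,lpv] -> 9 lines: hskvx otcav ijgq bob fyyhj icdl csox lpv zto
Hunk 6: at line 2 remove [ijgq,bob,fyyhj] add [elc,ggh] -> 8 lines: hskvx otcav elc ggh icdl csox lpv zto
Hunk 7: at line 1 remove [otcav,elc] add [znmm,dmx,uslam] -> 9 lines: hskvx znmm dmx uslam ggh icdl csox lpv zto
Final line count: 9

Answer: 9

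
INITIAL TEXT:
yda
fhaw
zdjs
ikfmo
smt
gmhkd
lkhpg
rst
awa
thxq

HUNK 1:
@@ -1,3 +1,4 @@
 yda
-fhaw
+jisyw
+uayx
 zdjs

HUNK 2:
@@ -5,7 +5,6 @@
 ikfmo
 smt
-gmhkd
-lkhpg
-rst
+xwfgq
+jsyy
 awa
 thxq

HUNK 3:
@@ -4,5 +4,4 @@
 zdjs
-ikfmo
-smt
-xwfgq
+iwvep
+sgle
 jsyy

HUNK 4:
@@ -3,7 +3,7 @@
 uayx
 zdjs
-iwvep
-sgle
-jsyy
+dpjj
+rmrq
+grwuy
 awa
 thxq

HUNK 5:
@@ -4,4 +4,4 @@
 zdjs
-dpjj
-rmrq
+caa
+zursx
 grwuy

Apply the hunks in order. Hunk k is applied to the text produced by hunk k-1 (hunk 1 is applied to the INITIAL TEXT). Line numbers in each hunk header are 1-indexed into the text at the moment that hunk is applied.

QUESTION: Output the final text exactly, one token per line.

Hunk 1: at line 1 remove [fhaw] add [jisyw,uayx] -> 11 lines: yda jisyw uayx zdjs ikfmo smt gmhkd lkhpg rst awa thxq
Hunk 2: at line 5 remove [gmhkd,lkhpg,rst] add [xwfgq,jsyy] -> 10 lines: yda jisyw uayx zdjs ikfmo smt xwfgq jsyy awa thxq
Hunk 3: at line 4 remove [ikfmo,smt,xwfgq] add [iwvep,sgle] -> 9 lines: yda jisyw uayx zdjs iwvep sgle jsyy awa thxq
Hunk 4: at line 3 remove [iwvep,sgle,jsyy] add [dpjj,rmrq,grwuy] -> 9 lines: yda jisyw uayx zdjs dpjj rmrq grwuy awa thxq
Hunk 5: at line 4 remove [dpjj,rmrq] add [caa,zursx] -> 9 lines: yda jisyw uayx zdjs caa zursx grwuy awa thxq

Answer: yda
jisyw
uayx
zdjs
caa
zursx
grwuy
awa
thxq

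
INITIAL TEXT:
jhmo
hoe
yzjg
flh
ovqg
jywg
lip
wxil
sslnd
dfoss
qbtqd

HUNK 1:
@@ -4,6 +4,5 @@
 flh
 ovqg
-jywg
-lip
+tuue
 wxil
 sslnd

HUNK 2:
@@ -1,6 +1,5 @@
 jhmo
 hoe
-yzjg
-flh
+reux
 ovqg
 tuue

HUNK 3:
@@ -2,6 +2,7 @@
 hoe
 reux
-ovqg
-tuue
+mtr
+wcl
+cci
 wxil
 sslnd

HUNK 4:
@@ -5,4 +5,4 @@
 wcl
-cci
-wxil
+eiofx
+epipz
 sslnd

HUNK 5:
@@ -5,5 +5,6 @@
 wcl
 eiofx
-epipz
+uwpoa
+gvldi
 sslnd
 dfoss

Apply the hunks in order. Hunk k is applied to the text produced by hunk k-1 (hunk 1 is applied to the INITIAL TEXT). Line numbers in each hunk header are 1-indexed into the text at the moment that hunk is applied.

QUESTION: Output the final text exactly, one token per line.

Answer: jhmo
hoe
reux
mtr
wcl
eiofx
uwpoa
gvldi
sslnd
dfoss
qbtqd

Derivation:
Hunk 1: at line 4 remove [jywg,lip] add [tuue] -> 10 lines: jhmo hoe yzjg flh ovqg tuue wxil sslnd dfoss qbtqd
Hunk 2: at line 1 remove [yzjg,flh] add [reux] -> 9 lines: jhmo hoe reux ovqg tuue wxil sslnd dfoss qbtqd
Hunk 3: at line 2 remove [ovqg,tuue] add [mtr,wcl,cci] -> 10 lines: jhmo hoe reux mtr wcl cci wxil sslnd dfoss qbtqd
Hunk 4: at line 5 remove [cci,wxil] add [eiofx,epipz] -> 10 lines: jhmo hoe reux mtr wcl eiofx epipz sslnd dfoss qbtqd
Hunk 5: at line 5 remove [epipz] add [uwpoa,gvldi] -> 11 lines: jhmo hoe reux mtr wcl eiofx uwpoa gvldi sslnd dfoss qbtqd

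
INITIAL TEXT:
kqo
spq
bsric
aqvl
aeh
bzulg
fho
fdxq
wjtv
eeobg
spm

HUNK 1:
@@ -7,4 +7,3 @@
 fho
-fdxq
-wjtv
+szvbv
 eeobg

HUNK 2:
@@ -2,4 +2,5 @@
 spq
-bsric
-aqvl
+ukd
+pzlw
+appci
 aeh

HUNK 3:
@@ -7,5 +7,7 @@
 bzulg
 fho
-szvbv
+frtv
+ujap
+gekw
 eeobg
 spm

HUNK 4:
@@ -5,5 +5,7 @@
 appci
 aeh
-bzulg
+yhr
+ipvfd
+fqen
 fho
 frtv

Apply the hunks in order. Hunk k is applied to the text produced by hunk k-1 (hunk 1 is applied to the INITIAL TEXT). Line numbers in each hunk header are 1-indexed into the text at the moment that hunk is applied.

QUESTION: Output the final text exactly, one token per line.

Answer: kqo
spq
ukd
pzlw
appci
aeh
yhr
ipvfd
fqen
fho
frtv
ujap
gekw
eeobg
spm

Derivation:
Hunk 1: at line 7 remove [fdxq,wjtv] add [szvbv] -> 10 lines: kqo spq bsric aqvl aeh bzulg fho szvbv eeobg spm
Hunk 2: at line 2 remove [bsric,aqvl] add [ukd,pzlw,appci] -> 11 lines: kqo spq ukd pzlw appci aeh bzulg fho szvbv eeobg spm
Hunk 3: at line 7 remove [szvbv] add [frtv,ujap,gekw] -> 13 lines: kqo spq ukd pzlw appci aeh bzulg fho frtv ujap gekw eeobg spm
Hunk 4: at line 5 remove [bzulg] add [yhr,ipvfd,fqen] -> 15 lines: kqo spq ukd pzlw appci aeh yhr ipvfd fqen fho frtv ujap gekw eeobg spm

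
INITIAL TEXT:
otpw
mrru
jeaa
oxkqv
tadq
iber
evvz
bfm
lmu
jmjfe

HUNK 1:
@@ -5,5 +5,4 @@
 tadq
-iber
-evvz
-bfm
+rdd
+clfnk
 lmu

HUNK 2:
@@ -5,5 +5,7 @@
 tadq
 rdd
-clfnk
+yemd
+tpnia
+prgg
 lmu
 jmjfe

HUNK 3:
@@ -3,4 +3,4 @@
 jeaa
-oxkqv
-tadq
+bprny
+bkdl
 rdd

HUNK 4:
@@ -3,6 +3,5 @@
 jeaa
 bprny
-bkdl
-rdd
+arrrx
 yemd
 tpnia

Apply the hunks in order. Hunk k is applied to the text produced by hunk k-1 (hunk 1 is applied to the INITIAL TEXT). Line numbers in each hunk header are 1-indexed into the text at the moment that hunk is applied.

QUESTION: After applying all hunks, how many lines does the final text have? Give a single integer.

Answer: 10

Derivation:
Hunk 1: at line 5 remove [iber,evvz,bfm] add [rdd,clfnk] -> 9 lines: otpw mrru jeaa oxkqv tadq rdd clfnk lmu jmjfe
Hunk 2: at line 5 remove [clfnk] add [yemd,tpnia,prgg] -> 11 lines: otpw mrru jeaa oxkqv tadq rdd yemd tpnia prgg lmu jmjfe
Hunk 3: at line 3 remove [oxkqv,tadq] add [bprny,bkdl] -> 11 lines: otpw mrru jeaa bprny bkdl rdd yemd tpnia prgg lmu jmjfe
Hunk 4: at line 3 remove [bkdl,rdd] add [arrrx] -> 10 lines: otpw mrru jeaa bprny arrrx yemd tpnia prgg lmu jmjfe
Final line count: 10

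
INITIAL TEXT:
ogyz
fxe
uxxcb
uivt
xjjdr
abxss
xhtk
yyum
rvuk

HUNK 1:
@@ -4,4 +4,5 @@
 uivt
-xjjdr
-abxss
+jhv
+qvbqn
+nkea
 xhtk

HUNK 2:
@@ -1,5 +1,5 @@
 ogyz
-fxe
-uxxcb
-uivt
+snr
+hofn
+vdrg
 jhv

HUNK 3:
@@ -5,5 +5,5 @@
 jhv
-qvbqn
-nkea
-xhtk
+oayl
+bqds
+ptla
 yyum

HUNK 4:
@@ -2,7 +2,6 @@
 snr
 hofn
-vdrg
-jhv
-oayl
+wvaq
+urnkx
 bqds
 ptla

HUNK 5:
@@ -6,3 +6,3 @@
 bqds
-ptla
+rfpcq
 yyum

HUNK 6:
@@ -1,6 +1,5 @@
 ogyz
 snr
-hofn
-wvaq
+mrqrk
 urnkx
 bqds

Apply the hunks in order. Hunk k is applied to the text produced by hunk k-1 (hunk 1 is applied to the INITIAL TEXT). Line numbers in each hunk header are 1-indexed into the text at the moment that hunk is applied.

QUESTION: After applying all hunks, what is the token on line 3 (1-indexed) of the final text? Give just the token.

Answer: mrqrk

Derivation:
Hunk 1: at line 4 remove [xjjdr,abxss] add [jhv,qvbqn,nkea] -> 10 lines: ogyz fxe uxxcb uivt jhv qvbqn nkea xhtk yyum rvuk
Hunk 2: at line 1 remove [fxe,uxxcb,uivt] add [snr,hofn,vdrg] -> 10 lines: ogyz snr hofn vdrg jhv qvbqn nkea xhtk yyum rvuk
Hunk 3: at line 5 remove [qvbqn,nkea,xhtk] add [oayl,bqds,ptla] -> 10 lines: ogyz snr hofn vdrg jhv oayl bqds ptla yyum rvuk
Hunk 4: at line 2 remove [vdrg,jhv,oayl] add [wvaq,urnkx] -> 9 lines: ogyz snr hofn wvaq urnkx bqds ptla yyum rvuk
Hunk 5: at line 6 remove [ptla] add [rfpcq] -> 9 lines: ogyz snr hofn wvaq urnkx bqds rfpcq yyum rvuk
Hunk 6: at line 1 remove [hofn,wvaq] add [mrqrk] -> 8 lines: ogyz snr mrqrk urnkx bqds rfpcq yyum rvuk
Final line 3: mrqrk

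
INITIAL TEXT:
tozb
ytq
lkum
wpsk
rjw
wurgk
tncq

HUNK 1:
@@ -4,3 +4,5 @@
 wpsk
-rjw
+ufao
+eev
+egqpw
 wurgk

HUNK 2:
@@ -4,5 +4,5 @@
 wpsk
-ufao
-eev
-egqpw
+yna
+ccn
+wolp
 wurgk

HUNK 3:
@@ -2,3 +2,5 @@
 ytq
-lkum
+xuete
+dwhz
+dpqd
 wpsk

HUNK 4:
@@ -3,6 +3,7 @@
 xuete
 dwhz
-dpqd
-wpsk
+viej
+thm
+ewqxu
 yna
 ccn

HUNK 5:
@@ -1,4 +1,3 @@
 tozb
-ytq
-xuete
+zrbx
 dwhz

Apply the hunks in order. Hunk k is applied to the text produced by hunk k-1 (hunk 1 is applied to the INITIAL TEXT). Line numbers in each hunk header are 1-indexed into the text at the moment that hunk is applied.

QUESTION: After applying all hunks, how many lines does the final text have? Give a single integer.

Answer: 11

Derivation:
Hunk 1: at line 4 remove [rjw] add [ufao,eev,egqpw] -> 9 lines: tozb ytq lkum wpsk ufao eev egqpw wurgk tncq
Hunk 2: at line 4 remove [ufao,eev,egqpw] add [yna,ccn,wolp] -> 9 lines: tozb ytq lkum wpsk yna ccn wolp wurgk tncq
Hunk 3: at line 2 remove [lkum] add [xuete,dwhz,dpqd] -> 11 lines: tozb ytq xuete dwhz dpqd wpsk yna ccn wolp wurgk tncq
Hunk 4: at line 3 remove [dpqd,wpsk] add [viej,thm,ewqxu] -> 12 lines: tozb ytq xuete dwhz viej thm ewqxu yna ccn wolp wurgk tncq
Hunk 5: at line 1 remove [ytq,xuete] add [zrbx] -> 11 lines: tozb zrbx dwhz viej thm ewqxu yna ccn wolp wurgk tncq
Final line count: 11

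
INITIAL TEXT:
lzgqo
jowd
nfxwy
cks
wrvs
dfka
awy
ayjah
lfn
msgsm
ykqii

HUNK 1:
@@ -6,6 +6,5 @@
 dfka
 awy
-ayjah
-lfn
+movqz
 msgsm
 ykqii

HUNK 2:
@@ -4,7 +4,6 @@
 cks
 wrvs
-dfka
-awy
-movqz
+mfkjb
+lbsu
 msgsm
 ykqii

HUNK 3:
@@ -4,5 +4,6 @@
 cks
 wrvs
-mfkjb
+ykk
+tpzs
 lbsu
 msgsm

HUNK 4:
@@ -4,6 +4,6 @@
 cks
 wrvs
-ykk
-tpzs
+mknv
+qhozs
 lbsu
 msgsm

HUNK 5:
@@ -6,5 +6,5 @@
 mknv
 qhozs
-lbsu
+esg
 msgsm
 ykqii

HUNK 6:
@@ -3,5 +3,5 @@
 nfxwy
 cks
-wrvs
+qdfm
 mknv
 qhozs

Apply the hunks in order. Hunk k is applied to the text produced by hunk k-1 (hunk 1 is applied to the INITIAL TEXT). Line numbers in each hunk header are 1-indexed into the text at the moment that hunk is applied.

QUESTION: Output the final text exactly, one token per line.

Answer: lzgqo
jowd
nfxwy
cks
qdfm
mknv
qhozs
esg
msgsm
ykqii

Derivation:
Hunk 1: at line 6 remove [ayjah,lfn] add [movqz] -> 10 lines: lzgqo jowd nfxwy cks wrvs dfka awy movqz msgsm ykqii
Hunk 2: at line 4 remove [dfka,awy,movqz] add [mfkjb,lbsu] -> 9 lines: lzgqo jowd nfxwy cks wrvs mfkjb lbsu msgsm ykqii
Hunk 3: at line 4 remove [mfkjb] add [ykk,tpzs] -> 10 lines: lzgqo jowd nfxwy cks wrvs ykk tpzs lbsu msgsm ykqii
Hunk 4: at line 4 remove [ykk,tpzs] add [mknv,qhozs] -> 10 lines: lzgqo jowd nfxwy cks wrvs mknv qhozs lbsu msgsm ykqii
Hunk 5: at line 6 remove [lbsu] add [esg] -> 10 lines: lzgqo jowd nfxwy cks wrvs mknv qhozs esg msgsm ykqii
Hunk 6: at line 3 remove [wrvs] add [qdfm] -> 10 lines: lzgqo jowd nfxwy cks qdfm mknv qhozs esg msgsm ykqii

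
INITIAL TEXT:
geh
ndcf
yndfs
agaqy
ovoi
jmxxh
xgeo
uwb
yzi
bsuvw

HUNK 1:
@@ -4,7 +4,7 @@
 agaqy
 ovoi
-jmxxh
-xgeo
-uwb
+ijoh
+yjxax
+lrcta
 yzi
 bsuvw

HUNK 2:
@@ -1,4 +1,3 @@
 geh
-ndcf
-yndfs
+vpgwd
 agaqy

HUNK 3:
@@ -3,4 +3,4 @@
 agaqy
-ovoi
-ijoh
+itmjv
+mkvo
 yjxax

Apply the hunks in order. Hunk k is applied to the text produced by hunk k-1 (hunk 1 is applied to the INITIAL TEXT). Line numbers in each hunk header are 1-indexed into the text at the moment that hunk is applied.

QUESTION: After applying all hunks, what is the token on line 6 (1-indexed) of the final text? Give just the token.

Answer: yjxax

Derivation:
Hunk 1: at line 4 remove [jmxxh,xgeo,uwb] add [ijoh,yjxax,lrcta] -> 10 lines: geh ndcf yndfs agaqy ovoi ijoh yjxax lrcta yzi bsuvw
Hunk 2: at line 1 remove [ndcf,yndfs] add [vpgwd] -> 9 lines: geh vpgwd agaqy ovoi ijoh yjxax lrcta yzi bsuvw
Hunk 3: at line 3 remove [ovoi,ijoh] add [itmjv,mkvo] -> 9 lines: geh vpgwd agaqy itmjv mkvo yjxax lrcta yzi bsuvw
Final line 6: yjxax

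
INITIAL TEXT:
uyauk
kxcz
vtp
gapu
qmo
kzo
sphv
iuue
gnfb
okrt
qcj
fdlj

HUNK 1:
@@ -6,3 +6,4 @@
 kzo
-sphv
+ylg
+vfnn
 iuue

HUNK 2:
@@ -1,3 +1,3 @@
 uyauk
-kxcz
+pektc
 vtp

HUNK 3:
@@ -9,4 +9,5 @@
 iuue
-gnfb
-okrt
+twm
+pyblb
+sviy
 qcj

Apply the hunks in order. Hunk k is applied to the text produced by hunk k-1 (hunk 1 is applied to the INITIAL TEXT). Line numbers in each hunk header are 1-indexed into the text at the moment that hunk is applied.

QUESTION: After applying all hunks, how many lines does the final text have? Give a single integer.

Answer: 14

Derivation:
Hunk 1: at line 6 remove [sphv] add [ylg,vfnn] -> 13 lines: uyauk kxcz vtp gapu qmo kzo ylg vfnn iuue gnfb okrt qcj fdlj
Hunk 2: at line 1 remove [kxcz] add [pektc] -> 13 lines: uyauk pektc vtp gapu qmo kzo ylg vfnn iuue gnfb okrt qcj fdlj
Hunk 3: at line 9 remove [gnfb,okrt] add [twm,pyblb,sviy] -> 14 lines: uyauk pektc vtp gapu qmo kzo ylg vfnn iuue twm pyblb sviy qcj fdlj
Final line count: 14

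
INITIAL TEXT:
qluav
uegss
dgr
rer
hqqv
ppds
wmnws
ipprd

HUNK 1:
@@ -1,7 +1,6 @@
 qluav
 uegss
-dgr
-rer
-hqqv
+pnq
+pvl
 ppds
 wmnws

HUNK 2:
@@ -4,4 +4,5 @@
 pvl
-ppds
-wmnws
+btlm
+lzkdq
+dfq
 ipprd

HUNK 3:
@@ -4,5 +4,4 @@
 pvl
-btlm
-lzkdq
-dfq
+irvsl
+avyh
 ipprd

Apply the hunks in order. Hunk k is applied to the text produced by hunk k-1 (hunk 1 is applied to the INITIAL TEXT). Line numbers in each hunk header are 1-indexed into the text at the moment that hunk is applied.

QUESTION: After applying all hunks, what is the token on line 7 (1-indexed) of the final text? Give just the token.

Hunk 1: at line 1 remove [dgr,rer,hqqv] add [pnq,pvl] -> 7 lines: qluav uegss pnq pvl ppds wmnws ipprd
Hunk 2: at line 4 remove [ppds,wmnws] add [btlm,lzkdq,dfq] -> 8 lines: qluav uegss pnq pvl btlm lzkdq dfq ipprd
Hunk 3: at line 4 remove [btlm,lzkdq,dfq] add [irvsl,avyh] -> 7 lines: qluav uegss pnq pvl irvsl avyh ipprd
Final line 7: ipprd

Answer: ipprd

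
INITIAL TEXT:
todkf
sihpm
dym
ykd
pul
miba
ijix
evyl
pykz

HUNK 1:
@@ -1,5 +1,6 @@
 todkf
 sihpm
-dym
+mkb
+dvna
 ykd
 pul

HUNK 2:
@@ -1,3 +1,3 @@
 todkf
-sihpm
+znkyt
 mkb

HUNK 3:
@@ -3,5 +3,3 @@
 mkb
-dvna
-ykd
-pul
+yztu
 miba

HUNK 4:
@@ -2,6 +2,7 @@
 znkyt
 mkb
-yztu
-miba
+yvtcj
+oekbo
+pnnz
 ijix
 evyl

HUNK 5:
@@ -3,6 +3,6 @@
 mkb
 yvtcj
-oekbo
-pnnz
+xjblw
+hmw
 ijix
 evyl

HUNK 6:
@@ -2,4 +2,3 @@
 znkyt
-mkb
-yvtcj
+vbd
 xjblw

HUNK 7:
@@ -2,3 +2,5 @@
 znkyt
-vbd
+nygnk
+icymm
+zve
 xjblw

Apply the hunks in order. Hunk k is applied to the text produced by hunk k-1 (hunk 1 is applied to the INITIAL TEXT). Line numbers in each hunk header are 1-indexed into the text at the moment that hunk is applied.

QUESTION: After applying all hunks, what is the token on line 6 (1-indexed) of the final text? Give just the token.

Answer: xjblw

Derivation:
Hunk 1: at line 1 remove [dym] add [mkb,dvna] -> 10 lines: todkf sihpm mkb dvna ykd pul miba ijix evyl pykz
Hunk 2: at line 1 remove [sihpm] add [znkyt] -> 10 lines: todkf znkyt mkb dvna ykd pul miba ijix evyl pykz
Hunk 3: at line 3 remove [dvna,ykd,pul] add [yztu] -> 8 lines: todkf znkyt mkb yztu miba ijix evyl pykz
Hunk 4: at line 2 remove [yztu,miba] add [yvtcj,oekbo,pnnz] -> 9 lines: todkf znkyt mkb yvtcj oekbo pnnz ijix evyl pykz
Hunk 5: at line 3 remove [oekbo,pnnz] add [xjblw,hmw] -> 9 lines: todkf znkyt mkb yvtcj xjblw hmw ijix evyl pykz
Hunk 6: at line 2 remove [mkb,yvtcj] add [vbd] -> 8 lines: todkf znkyt vbd xjblw hmw ijix evyl pykz
Hunk 7: at line 2 remove [vbd] add [nygnk,icymm,zve] -> 10 lines: todkf znkyt nygnk icymm zve xjblw hmw ijix evyl pykz
Final line 6: xjblw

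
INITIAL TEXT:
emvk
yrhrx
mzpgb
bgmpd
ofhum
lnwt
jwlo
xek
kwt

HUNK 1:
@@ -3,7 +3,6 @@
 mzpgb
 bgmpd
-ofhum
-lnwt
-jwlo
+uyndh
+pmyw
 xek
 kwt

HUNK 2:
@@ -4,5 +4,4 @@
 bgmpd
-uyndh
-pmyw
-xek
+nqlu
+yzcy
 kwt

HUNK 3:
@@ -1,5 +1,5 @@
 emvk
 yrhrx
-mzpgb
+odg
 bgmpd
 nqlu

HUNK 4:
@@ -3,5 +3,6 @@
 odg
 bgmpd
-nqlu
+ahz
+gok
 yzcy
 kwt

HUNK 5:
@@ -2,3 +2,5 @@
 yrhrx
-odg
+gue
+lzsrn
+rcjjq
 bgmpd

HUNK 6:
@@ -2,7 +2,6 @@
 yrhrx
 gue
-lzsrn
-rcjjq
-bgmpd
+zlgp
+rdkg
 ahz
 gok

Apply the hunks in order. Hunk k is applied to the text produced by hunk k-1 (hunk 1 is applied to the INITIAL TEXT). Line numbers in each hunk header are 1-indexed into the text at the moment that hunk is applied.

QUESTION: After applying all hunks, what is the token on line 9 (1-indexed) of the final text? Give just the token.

Answer: kwt

Derivation:
Hunk 1: at line 3 remove [ofhum,lnwt,jwlo] add [uyndh,pmyw] -> 8 lines: emvk yrhrx mzpgb bgmpd uyndh pmyw xek kwt
Hunk 2: at line 4 remove [uyndh,pmyw,xek] add [nqlu,yzcy] -> 7 lines: emvk yrhrx mzpgb bgmpd nqlu yzcy kwt
Hunk 3: at line 1 remove [mzpgb] add [odg] -> 7 lines: emvk yrhrx odg bgmpd nqlu yzcy kwt
Hunk 4: at line 3 remove [nqlu] add [ahz,gok] -> 8 lines: emvk yrhrx odg bgmpd ahz gok yzcy kwt
Hunk 5: at line 2 remove [odg] add [gue,lzsrn,rcjjq] -> 10 lines: emvk yrhrx gue lzsrn rcjjq bgmpd ahz gok yzcy kwt
Hunk 6: at line 2 remove [lzsrn,rcjjq,bgmpd] add [zlgp,rdkg] -> 9 lines: emvk yrhrx gue zlgp rdkg ahz gok yzcy kwt
Final line 9: kwt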